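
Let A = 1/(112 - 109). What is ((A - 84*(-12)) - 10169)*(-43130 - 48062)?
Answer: 2506138544/3 ≈ 8.3538e+8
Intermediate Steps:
A = ⅓ (A = 1/3 = ⅓ ≈ 0.33333)
((A - 84*(-12)) - 10169)*(-43130 - 48062) = ((⅓ - 84*(-12)) - 10169)*(-43130 - 48062) = ((⅓ + 1008) - 10169)*(-91192) = (3025/3 - 10169)*(-91192) = -27482/3*(-91192) = 2506138544/3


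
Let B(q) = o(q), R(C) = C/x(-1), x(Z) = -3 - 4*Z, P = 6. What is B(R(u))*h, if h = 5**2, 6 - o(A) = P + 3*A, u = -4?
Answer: 300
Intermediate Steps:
o(A) = -3*A (o(A) = 6 - (6 + 3*A) = 6 + (-6 - 3*A) = -3*A)
R(C) = C (R(C) = C/(-3 - 4*(-1)) = C/(-3 + 4) = C/1 = C*1 = C)
B(q) = -3*q
h = 25
B(R(u))*h = -3*(-4)*25 = 12*25 = 300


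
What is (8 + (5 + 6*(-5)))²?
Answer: 289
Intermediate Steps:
(8 + (5 + 6*(-5)))² = (8 + (5 - 30))² = (8 - 25)² = (-17)² = 289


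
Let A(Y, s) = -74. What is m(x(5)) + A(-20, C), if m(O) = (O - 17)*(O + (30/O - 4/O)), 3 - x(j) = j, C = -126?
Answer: 211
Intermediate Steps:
x(j) = 3 - j
m(O) = (-17 + O)*(O + 26/O)
m(x(5)) + A(-20, C) = (26 + (3 - 1*5)**2 - 442/(3 - 1*5) - 17*(3 - 1*5)) - 74 = (26 + (3 - 5)**2 - 442/(3 - 5) - 17*(3 - 5)) - 74 = (26 + (-2)**2 - 442/(-2) - 17*(-2)) - 74 = (26 + 4 - 442*(-1/2) + 34) - 74 = (26 + 4 + 221 + 34) - 74 = 285 - 74 = 211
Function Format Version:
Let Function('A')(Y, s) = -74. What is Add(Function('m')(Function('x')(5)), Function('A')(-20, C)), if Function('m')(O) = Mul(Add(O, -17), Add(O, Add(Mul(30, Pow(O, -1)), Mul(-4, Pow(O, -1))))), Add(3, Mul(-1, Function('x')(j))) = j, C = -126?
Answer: 211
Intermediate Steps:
Function('x')(j) = Add(3, Mul(-1, j))
Function('m')(O) = Mul(Add(-17, O), Add(O, Mul(26, Pow(O, -1))))
Add(Function('m')(Function('x')(5)), Function('A')(-20, C)) = Add(Add(26, Pow(Add(3, Mul(-1, 5)), 2), Mul(-442, Pow(Add(3, Mul(-1, 5)), -1)), Mul(-17, Add(3, Mul(-1, 5)))), -74) = Add(Add(26, Pow(Add(3, -5), 2), Mul(-442, Pow(Add(3, -5), -1)), Mul(-17, Add(3, -5))), -74) = Add(Add(26, Pow(-2, 2), Mul(-442, Pow(-2, -1)), Mul(-17, -2)), -74) = Add(Add(26, 4, Mul(-442, Rational(-1, 2)), 34), -74) = Add(Add(26, 4, 221, 34), -74) = Add(285, -74) = 211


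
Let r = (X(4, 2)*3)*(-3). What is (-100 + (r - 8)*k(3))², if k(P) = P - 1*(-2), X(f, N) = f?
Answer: 102400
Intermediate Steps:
k(P) = 2 + P (k(P) = P + 2 = 2 + P)
r = -36 (r = (4*3)*(-3) = 12*(-3) = -36)
(-100 + (r - 8)*k(3))² = (-100 + (-36 - 8)*(2 + 3))² = (-100 - 44*5)² = (-100 - 220)² = (-320)² = 102400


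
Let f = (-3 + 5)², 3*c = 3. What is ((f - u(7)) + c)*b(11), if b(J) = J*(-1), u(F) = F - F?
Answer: -55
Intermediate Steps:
c = 1 (c = (⅓)*3 = 1)
u(F) = 0
b(J) = -J
f = 4 (f = 2² = 4)
((f - u(7)) + c)*b(11) = ((4 - 1*0) + 1)*(-1*11) = ((4 + 0) + 1)*(-11) = (4 + 1)*(-11) = 5*(-11) = -55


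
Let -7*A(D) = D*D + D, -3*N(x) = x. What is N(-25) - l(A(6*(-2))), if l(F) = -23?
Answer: 94/3 ≈ 31.333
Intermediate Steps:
N(x) = -x/3
A(D) = -D/7 - D**2/7 (A(D) = -(D*D + D)/7 = -(D**2 + D)/7 = -(D + D**2)/7 = -D/7 - D**2/7)
N(-25) - l(A(6*(-2))) = -1/3*(-25) - 1*(-23) = 25/3 + 23 = 94/3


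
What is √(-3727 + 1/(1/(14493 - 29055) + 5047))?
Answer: I*√20131123852008056557/73494413 ≈ 61.049*I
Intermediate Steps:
√(-3727 + 1/(1/(14493 - 29055) + 5047)) = √(-3727 + 1/(1/(-14562) + 5047)) = √(-3727 + 1/(-1/14562 + 5047)) = √(-3727 + 1/(73494413/14562)) = √(-3727 + 14562/73494413) = √(-273913662689/73494413) = I*√20131123852008056557/73494413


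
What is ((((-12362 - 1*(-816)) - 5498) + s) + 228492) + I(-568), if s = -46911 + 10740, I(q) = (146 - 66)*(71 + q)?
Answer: 135517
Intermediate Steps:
I(q) = 5680 + 80*q (I(q) = 80*(71 + q) = 5680 + 80*q)
s = -36171
((((-12362 - 1*(-816)) - 5498) + s) + 228492) + I(-568) = ((((-12362 - 1*(-816)) - 5498) - 36171) + 228492) + (5680 + 80*(-568)) = ((((-12362 + 816) - 5498) - 36171) + 228492) + (5680 - 45440) = (((-11546 - 5498) - 36171) + 228492) - 39760 = ((-17044 - 36171) + 228492) - 39760 = (-53215 + 228492) - 39760 = 175277 - 39760 = 135517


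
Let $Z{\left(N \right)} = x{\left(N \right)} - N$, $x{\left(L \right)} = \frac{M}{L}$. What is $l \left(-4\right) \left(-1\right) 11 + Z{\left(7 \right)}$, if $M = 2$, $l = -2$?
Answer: $- \frac{663}{7} \approx -94.714$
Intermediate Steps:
$x{\left(L \right)} = \frac{2}{L}$
$Z{\left(N \right)} = - N + \frac{2}{N}$ ($Z{\left(N \right)} = \frac{2}{N} - N = - N + \frac{2}{N}$)
$l \left(-4\right) \left(-1\right) 11 + Z{\left(7 \right)} = \left(-2\right) \left(-4\right) \left(-1\right) 11 + \left(\left(-1\right) 7 + \frac{2}{7}\right) = 8 \left(-1\right) 11 + \left(-7 + 2 \cdot \frac{1}{7}\right) = \left(-8\right) 11 + \left(-7 + \frac{2}{7}\right) = -88 - \frac{47}{7} = - \frac{663}{7}$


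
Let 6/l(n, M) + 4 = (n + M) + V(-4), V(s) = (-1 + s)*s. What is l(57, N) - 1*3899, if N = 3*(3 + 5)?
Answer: -378197/97 ≈ -3898.9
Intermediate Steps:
V(s) = s*(-1 + s)
N = 24 (N = 3*8 = 24)
l(n, M) = 6/(16 + M + n) (l(n, M) = 6/(-4 + ((n + M) - 4*(-1 - 4))) = 6/(-4 + ((M + n) - 4*(-5))) = 6/(-4 + ((M + n) + 20)) = 6/(-4 + (20 + M + n)) = 6/(16 + M + n))
l(57, N) - 1*3899 = 6/(16 + 24 + 57) - 1*3899 = 6/97 - 3899 = -378197/97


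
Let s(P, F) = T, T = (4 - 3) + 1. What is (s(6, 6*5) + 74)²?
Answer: 5776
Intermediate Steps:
T = 2 (T = 1 + 1 = 2)
s(P, F) = 2
(s(6, 6*5) + 74)² = (2 + 74)² = 76² = 5776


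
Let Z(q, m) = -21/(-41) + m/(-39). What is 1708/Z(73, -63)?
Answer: 65026/81 ≈ 802.79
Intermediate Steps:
Z(q, m) = 21/41 - m/39 (Z(q, m) = -21*(-1/41) + m*(-1/39) = 21/41 - m/39)
1708/Z(73, -63) = 1708/(21/41 - 1/39*(-63)) = 1708/(21/41 + 21/13) = 1708/(1134/533) = 1708*(533/1134) = 65026/81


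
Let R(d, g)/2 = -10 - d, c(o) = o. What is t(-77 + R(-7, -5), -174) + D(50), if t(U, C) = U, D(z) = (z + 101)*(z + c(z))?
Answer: 15017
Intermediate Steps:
R(d, g) = -20 - 2*d (R(d, g) = 2*(-10 - d) = -20 - 2*d)
D(z) = 2*z*(101 + z) (D(z) = (z + 101)*(z + z) = (101 + z)*(2*z) = 2*z*(101 + z))
t(-77 + R(-7, -5), -174) + D(50) = (-77 + (-20 - 2*(-7))) + 2*50*(101 + 50) = (-77 + (-20 + 14)) + 2*50*151 = (-77 - 6) + 15100 = -83 + 15100 = 15017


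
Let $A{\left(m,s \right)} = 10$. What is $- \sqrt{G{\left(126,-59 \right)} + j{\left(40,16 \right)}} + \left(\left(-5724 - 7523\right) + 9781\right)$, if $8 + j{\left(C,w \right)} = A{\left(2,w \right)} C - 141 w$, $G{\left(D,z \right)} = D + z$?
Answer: $-3466 - i \sqrt{1797} \approx -3466.0 - 42.391 i$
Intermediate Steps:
$j{\left(C,w \right)} = -8 - 141 w + 10 C$ ($j{\left(C,w \right)} = -8 + \left(10 C - 141 w\right) = -8 + \left(- 141 w + 10 C\right) = -8 - 141 w + 10 C$)
$- \sqrt{G{\left(126,-59 \right)} + j{\left(40,16 \right)}} + \left(\left(-5724 - 7523\right) + 9781\right) = - \sqrt{\left(126 - 59\right) - 1864} + \left(\left(-5724 - 7523\right) + 9781\right) = - \sqrt{67 - 1864} + \left(-13247 + 9781\right) = - \sqrt{67 - 1864} - 3466 = - \sqrt{-1797} - 3466 = - i \sqrt{1797} - 3466 = -3466 - i \sqrt{1797}$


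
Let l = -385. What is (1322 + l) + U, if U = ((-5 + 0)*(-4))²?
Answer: 1337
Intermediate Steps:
U = 400 (U = (-5*(-4))² = 20² = 400)
(1322 + l) + U = (1322 - 385) + 400 = 937 + 400 = 1337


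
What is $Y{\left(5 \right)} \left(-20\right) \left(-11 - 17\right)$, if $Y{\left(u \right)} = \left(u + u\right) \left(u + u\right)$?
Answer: $56000$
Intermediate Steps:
$Y{\left(u \right)} = 4 u^{2}$ ($Y{\left(u \right)} = 2 u 2 u = 4 u^{2}$)
$Y{\left(5 \right)} \left(-20\right) \left(-11 - 17\right) = 4 \cdot 5^{2} \left(-20\right) \left(-11 - 17\right) = 4 \cdot 25 \left(-20\right) \left(-11 - 17\right) = 100 \left(-20\right) \left(-28\right) = \left(-2000\right) \left(-28\right) = 56000$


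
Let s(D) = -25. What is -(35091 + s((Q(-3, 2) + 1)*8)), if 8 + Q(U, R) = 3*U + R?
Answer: -35066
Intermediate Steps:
Q(U, R) = -8 + R + 3*U (Q(U, R) = -8 + (3*U + R) = -8 + (R + 3*U) = -8 + R + 3*U)
-(35091 + s((Q(-3, 2) + 1)*8)) = -(35091 - 25) = -1*35066 = -35066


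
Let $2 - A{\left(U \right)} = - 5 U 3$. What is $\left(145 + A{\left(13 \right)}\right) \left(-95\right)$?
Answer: $-32490$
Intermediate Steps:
$A{\left(U \right)} = 2 + 15 U$ ($A{\left(U \right)} = 2 - - 5 U 3 = 2 - - 15 U = 2 + 15 U$)
$\left(145 + A{\left(13 \right)}\right) \left(-95\right) = \left(145 + \left(2 + 15 \cdot 13\right)\right) \left(-95\right) = \left(145 + \left(2 + 195\right)\right) \left(-95\right) = \left(145 + 197\right) \left(-95\right) = 342 \left(-95\right) = -32490$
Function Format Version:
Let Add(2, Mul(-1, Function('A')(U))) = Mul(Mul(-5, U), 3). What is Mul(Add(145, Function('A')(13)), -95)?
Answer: -32490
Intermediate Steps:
Function('A')(U) = Add(2, Mul(15, U)) (Function('A')(U) = Add(2, Mul(-1, Mul(Mul(-5, U), 3))) = Add(2, Mul(-1, Mul(-15, U))) = Add(2, Mul(15, U)))
Mul(Add(145, Function('A')(13)), -95) = Mul(Add(145, Add(2, Mul(15, 13))), -95) = Mul(Add(145, Add(2, 195)), -95) = Mul(Add(145, 197), -95) = Mul(342, -95) = -32490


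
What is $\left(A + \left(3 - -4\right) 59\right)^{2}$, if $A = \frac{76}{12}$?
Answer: $\frac{1582564}{9} \approx 1.7584 \cdot 10^{5}$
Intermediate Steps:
$A = \frac{19}{3}$ ($A = 76 \cdot \frac{1}{12} = \frac{19}{3} \approx 6.3333$)
$\left(A + \left(3 - -4\right) 59\right)^{2} = \left(\frac{19}{3} + \left(3 - -4\right) 59\right)^{2} = \left(\frac{19}{3} + \left(3 + 4\right) 59\right)^{2} = \left(\frac{19}{3} + 7 \cdot 59\right)^{2} = \left(\frac{19}{3} + 413\right)^{2} = \left(\frac{1258}{3}\right)^{2} = \frac{1582564}{9}$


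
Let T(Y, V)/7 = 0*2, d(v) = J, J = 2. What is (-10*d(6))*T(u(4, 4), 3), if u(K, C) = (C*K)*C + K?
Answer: 0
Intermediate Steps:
u(K, C) = K + K*C² (u(K, C) = K*C² + K = K + K*C²)
d(v) = 2
T(Y, V) = 0 (T(Y, V) = 7*(0*2) = 7*0 = 0)
(-10*d(6))*T(u(4, 4), 3) = -10*2*0 = -20*0 = 0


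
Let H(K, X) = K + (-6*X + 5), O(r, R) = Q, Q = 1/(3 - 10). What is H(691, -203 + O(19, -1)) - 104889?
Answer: -720819/7 ≈ -1.0297e+5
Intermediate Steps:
Q = -⅐ (Q = 1/(-7) = -⅐ ≈ -0.14286)
O(r, R) = -⅐
H(K, X) = 5 + K - 6*X (H(K, X) = K + (5 - 6*X) = 5 + K - 6*X)
H(691, -203 + O(19, -1)) - 104889 = (5 + 691 - 6*(-203 - ⅐)) - 104889 = (5 + 691 - 6*(-1422/7)) - 104889 = (5 + 691 + 8532/7) - 104889 = 13404/7 - 104889 = -720819/7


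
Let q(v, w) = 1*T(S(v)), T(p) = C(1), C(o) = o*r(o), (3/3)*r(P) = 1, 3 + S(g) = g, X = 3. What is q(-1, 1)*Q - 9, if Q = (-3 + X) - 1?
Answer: -10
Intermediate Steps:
S(g) = -3 + g
r(P) = 1
C(o) = o (C(o) = o*1 = o)
T(p) = 1
q(v, w) = 1 (q(v, w) = 1*1 = 1)
Q = -1 (Q = (-3 + 3) - 1 = 0 - 1 = -1)
q(-1, 1)*Q - 9 = 1*(-1) - 9 = -1 - 9 = -10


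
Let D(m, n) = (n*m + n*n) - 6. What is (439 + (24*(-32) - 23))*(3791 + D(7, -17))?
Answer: -1392160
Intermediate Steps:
D(m, n) = -6 + n² + m*n (D(m, n) = (m*n + n²) - 6 = (n² + m*n) - 6 = -6 + n² + m*n)
(439 + (24*(-32) - 23))*(3791 + D(7, -17)) = (439 + (24*(-32) - 23))*(3791 + (-6 + (-17)² + 7*(-17))) = (439 + (-768 - 23))*(3791 + (-6 + 289 - 119)) = (439 - 791)*(3791 + 164) = -352*3955 = -1392160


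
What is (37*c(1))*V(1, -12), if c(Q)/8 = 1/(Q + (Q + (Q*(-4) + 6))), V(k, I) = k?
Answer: 74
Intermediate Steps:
c(Q) = 8/(6 - 2*Q) (c(Q) = 8/(Q + (Q + (Q*(-4) + 6))) = 8/(Q + (Q + (-4*Q + 6))) = 8/(Q + (Q + (6 - 4*Q))) = 8/(Q + (6 - 3*Q)) = 8/(6 - 2*Q))
(37*c(1))*V(1, -12) = (37*(-4/(-3 + 1)))*1 = (37*(-4/(-2)))*1 = (37*(-4*(-½)))*1 = (37*2)*1 = 74*1 = 74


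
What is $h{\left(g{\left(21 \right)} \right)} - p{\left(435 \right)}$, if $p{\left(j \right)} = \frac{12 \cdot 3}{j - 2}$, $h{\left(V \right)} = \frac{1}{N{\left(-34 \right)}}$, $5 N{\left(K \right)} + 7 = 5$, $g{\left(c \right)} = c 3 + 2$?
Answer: $- \frac{2237}{866} \approx -2.5831$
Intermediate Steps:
$g{\left(c \right)} = 2 + 3 c$ ($g{\left(c \right)} = 3 c + 2 = 2 + 3 c$)
$N{\left(K \right)} = - \frac{2}{5}$ ($N{\left(K \right)} = - \frac{7}{5} + \frac{1}{5} \cdot 5 = - \frac{7}{5} + 1 = - \frac{2}{5}$)
$h{\left(V \right)} = - \frac{5}{2}$ ($h{\left(V \right)} = \frac{1}{- \frac{2}{5}} = - \frac{5}{2}$)
$p{\left(j \right)} = \frac{36}{-2 + j}$
$h{\left(g{\left(21 \right)} \right)} - p{\left(435 \right)} = - \frac{5}{2} - \frac{36}{-2 + 435} = - \frac{5}{2} - \frac{36}{433} = - \frac{2237}{866}$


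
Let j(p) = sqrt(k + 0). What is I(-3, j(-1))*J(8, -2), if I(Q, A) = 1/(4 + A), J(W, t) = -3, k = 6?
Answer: -6/5 + 3*sqrt(6)/10 ≈ -0.46515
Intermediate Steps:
j(p) = sqrt(6) (j(p) = sqrt(6 + 0) = sqrt(6))
I(-3, j(-1))*J(8, -2) = -3/(4 + sqrt(6))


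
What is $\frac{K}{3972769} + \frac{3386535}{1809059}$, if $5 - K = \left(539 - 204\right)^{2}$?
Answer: $\frac{73209440135}{39707035991} \approx 1.8437$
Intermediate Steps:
$K = -112220$ ($K = 5 - \left(539 - 204\right)^{2} = 5 - 335^{2} = 5 - 112225 = -112220$)
$\frac{K}{3972769} + \frac{3386535}{1809059} = - \frac{112220}{3972769} + \frac{3386535}{1809059} = \left(-112220\right) \frac{1}{3972769} + 3386535 \cdot \frac{1}{1809059} = - \frac{620}{21949} + \frac{3386535}{1809059} = \frac{73209440135}{39707035991}$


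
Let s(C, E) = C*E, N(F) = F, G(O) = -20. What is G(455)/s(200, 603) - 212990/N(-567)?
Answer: 142703237/379890 ≈ 375.64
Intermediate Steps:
G(455)/s(200, 603) - 212990/N(-567) = -20/(200*603) - 212990/(-567) = -20/120600 - 212990*(-1/567) = -20*1/120600 + 212990/567 = -1/6030 + 212990/567 = 142703237/379890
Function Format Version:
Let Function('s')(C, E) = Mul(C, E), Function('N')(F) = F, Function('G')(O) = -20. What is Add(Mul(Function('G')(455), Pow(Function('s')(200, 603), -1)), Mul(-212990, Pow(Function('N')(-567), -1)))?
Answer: Rational(142703237, 379890) ≈ 375.64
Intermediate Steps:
Add(Mul(Function('G')(455), Pow(Function('s')(200, 603), -1)), Mul(-212990, Pow(Function('N')(-567), -1))) = Add(Mul(-20, Pow(Mul(200, 603), -1)), Mul(-212990, Pow(-567, -1))) = Add(Mul(-20, Pow(120600, -1)), Mul(-212990, Rational(-1, 567))) = Add(Mul(-20, Rational(1, 120600)), Rational(212990, 567)) = Add(Rational(-1, 6030), Rational(212990, 567)) = Rational(142703237, 379890)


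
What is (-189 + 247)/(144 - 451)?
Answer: -58/307 ≈ -0.18893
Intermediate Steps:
(-189 + 247)/(144 - 451) = 58/(-307) = 58*(-1/307) = -58/307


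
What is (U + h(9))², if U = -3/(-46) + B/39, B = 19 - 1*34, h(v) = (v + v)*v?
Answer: 9347989225/357604 ≈ 26141.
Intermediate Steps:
h(v) = 2*v² (h(v) = (2*v)*v = 2*v²)
B = -15 (B = 19 - 34 = -15)
U = -191/598 (U = -3/(-46) - 15/39 = -3*(-1/46) - 15*1/39 = 3/46 - 5/13 = -191/598 ≈ -0.31940)
(U + h(9))² = (-191/598 + 2*9²)² = (-191/598 + 2*81)² = (-191/598 + 162)² = (96685/598)² = 9347989225/357604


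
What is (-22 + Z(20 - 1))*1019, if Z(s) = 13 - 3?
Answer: -12228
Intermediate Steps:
Z(s) = 10
(-22 + Z(20 - 1))*1019 = (-22 + 10)*1019 = -12*1019 = -12228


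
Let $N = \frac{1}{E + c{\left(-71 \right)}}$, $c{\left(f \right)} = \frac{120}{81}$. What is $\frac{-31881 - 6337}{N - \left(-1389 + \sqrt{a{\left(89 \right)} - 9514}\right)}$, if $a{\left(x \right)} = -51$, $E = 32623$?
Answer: $- \frac{41189353516185357288}{1504412932095729301} - \frac{29653961560285978 i \sqrt{9565}}{1504412932095729301} \approx -27.379 - 1.9278 i$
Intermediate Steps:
$c{\left(f \right)} = \frac{40}{27}$ ($c{\left(f \right)} = 120 \cdot \frac{1}{81} = \frac{40}{27}$)
$N = \frac{27}{880861}$ ($N = \frac{1}{32623 + \frac{40}{27}} = \frac{1}{\frac{880861}{27}} = \frac{27}{880861} \approx 3.0652 \cdot 10^{-5}$)
$\frac{-31881 - 6337}{N - \left(-1389 + \sqrt{a{\left(89 \right)} - 9514}\right)} = \frac{-31881 - 6337}{\frac{27}{880861} + \left(1389 - \sqrt{-51 - 9514}\right)} = - \frac{38218}{\frac{27}{880861} + \left(1389 - \sqrt{-9565}\right)} = - \frac{38218}{\frac{27}{880861} + \left(1389 - i \sqrt{9565}\right)} = - \frac{38218}{\frac{1223515956}{880861} - i \sqrt{9565}}$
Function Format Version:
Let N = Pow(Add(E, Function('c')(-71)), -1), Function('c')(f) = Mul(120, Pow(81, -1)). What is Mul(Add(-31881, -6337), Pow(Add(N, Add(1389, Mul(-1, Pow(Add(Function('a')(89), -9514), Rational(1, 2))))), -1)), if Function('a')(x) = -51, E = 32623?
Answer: Add(Rational(-41189353516185357288, 1504412932095729301), Mul(Rational(-29653961560285978, 1504412932095729301), I, Pow(9565, Rational(1, 2)))) ≈ Add(-27.379, Mul(-1.9278, I))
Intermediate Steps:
Function('c')(f) = Rational(40, 27) (Function('c')(f) = Mul(120, Rational(1, 81)) = Rational(40, 27))
N = Rational(27, 880861) (N = Pow(Add(32623, Rational(40, 27)), -1) = Pow(Rational(880861, 27), -1) = Rational(27, 880861) ≈ 3.0652e-5)
Mul(Add(-31881, -6337), Pow(Add(N, Add(1389, Mul(-1, Pow(Add(Function('a')(89), -9514), Rational(1, 2))))), -1)) = Mul(Add(-31881, -6337), Pow(Add(Rational(27, 880861), Add(1389, Mul(-1, Pow(Add(-51, -9514), Rational(1, 2))))), -1)) = Mul(-38218, Pow(Add(Rational(27, 880861), Add(1389, Mul(-1, Pow(-9565, Rational(1, 2))))), -1)) = Mul(-38218, Pow(Add(Rational(27, 880861), Add(1389, Mul(-1, Mul(I, Pow(9565, Rational(1, 2)))))), -1)) = Mul(-38218, Pow(Add(Rational(27, 880861), Add(1389, Mul(-1, I, Pow(9565, Rational(1, 2))))), -1)) = Mul(-38218, Pow(Add(Rational(1223515956, 880861), Mul(-1, I, Pow(9565, Rational(1, 2)))), -1))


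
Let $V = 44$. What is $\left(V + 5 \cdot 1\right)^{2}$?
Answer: $2401$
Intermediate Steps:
$\left(V + 5 \cdot 1\right)^{2} = \left(44 + 5 \cdot 1\right)^{2} = \left(44 + 5\right)^{2} = 49^{2} = 2401$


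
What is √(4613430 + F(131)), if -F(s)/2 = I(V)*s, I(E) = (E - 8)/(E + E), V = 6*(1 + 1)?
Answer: √41520477/3 ≈ 2147.9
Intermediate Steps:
V = 12 (V = 6*2 = 12)
I(E) = (-8 + E)/(2*E) (I(E) = (-8 + E)/((2*E)) = (-8 + E)*(1/(2*E)) = (-8 + E)/(2*E))
F(s) = -s/3 (F(s) = -2*(½)*(-8 + 12)/12*s = -2*(½)*(1/12)*4*s = -s/3)
√(4613430 + F(131)) = √(4613430 - ⅓*131) = √(4613430 - 131/3) = √(13840159/3) = √41520477/3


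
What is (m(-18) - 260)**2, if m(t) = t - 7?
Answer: 81225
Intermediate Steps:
m(t) = -7 + t
(m(-18) - 260)**2 = ((-7 - 18) - 260)**2 = (-25 - 260)**2 = (-285)**2 = 81225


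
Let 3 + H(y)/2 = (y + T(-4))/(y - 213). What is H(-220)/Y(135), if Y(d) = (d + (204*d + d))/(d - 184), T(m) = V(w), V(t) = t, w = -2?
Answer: 17591/2006955 ≈ 0.0087650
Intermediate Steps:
T(m) = -2
H(y) = -6 + 2*(-2 + y)/(-213 + y) (H(y) = -6 + 2*((y - 2)/(y - 213)) = -6 + 2*((-2 + y)/(-213 + y)) = -6 + 2*(-2 + y)/(-213 + y))
Y(d) = 206*d/(-184 + d) (Y(d) = (d + 205*d)/(-184 + d) = (206*d)/(-184 + d) = 206*d/(-184 + d))
H(-220)/Y(135) = (2*(637 - 2*(-220))/(-213 - 220))/((206*135/(-184 + 135))) = (2*(637 + 440)/(-433))/((206*135/(-49))) = (2*(-1/433)*1077)/((206*135*(-1/49))) = -2154/(433*(-27810/49)) = -2154/433*(-49/27810) = 17591/2006955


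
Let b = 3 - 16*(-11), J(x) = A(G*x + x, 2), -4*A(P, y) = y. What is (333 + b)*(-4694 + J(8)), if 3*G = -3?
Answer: -2403584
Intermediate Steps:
G = -1 (G = (1/3)*(-3) = -1)
A(P, y) = -y/4
J(x) = -1/2 (J(x) = -1/4*2 = -1/2)
b = 179 (b = 3 + 176 = 179)
(333 + b)*(-4694 + J(8)) = (333 + 179)*(-4694 - 1/2) = 512*(-9389/2) = -2403584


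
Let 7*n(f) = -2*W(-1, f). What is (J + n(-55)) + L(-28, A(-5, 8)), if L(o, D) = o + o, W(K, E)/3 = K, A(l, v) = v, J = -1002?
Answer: -7400/7 ≈ -1057.1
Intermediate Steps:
W(K, E) = 3*K
n(f) = 6/7 (n(f) = (-6*(-1))/7 = (-2*(-3))/7 = (⅐)*6 = 6/7)
L(o, D) = 2*o
(J + n(-55)) + L(-28, A(-5, 8)) = (-1002 + 6/7) + 2*(-28) = -7008/7 - 56 = -7400/7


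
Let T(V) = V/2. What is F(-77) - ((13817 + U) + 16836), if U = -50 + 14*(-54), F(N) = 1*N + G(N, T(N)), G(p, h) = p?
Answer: -30001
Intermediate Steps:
T(V) = V/2 (T(V) = V*(½) = V/2)
F(N) = 2*N (F(N) = 1*N + N = N + N = 2*N)
U = -806 (U = -50 - 756 = -806)
F(-77) - ((13817 + U) + 16836) = 2*(-77) - ((13817 - 806) + 16836) = -154 - (13011 + 16836) = -154 - 1*29847 = -154 - 29847 = -30001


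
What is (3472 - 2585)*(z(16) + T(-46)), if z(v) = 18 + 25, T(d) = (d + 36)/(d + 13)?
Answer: 1267523/33 ≈ 38410.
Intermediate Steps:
T(d) = (36 + d)/(13 + d)
z(v) = 43
(3472 - 2585)*(z(16) + T(-46)) = (3472 - 2585)*(43 + (36 - 46)/(13 - 46)) = 887*(43 - 10/(-33)) = 887*(43 - 1/33*(-10)) = 887*(43 + 10/33) = 887*(1429/33) = 1267523/33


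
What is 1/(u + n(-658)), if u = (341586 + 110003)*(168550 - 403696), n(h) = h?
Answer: -1/106189347652 ≈ -9.4171e-12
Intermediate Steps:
u = -106189346994 (u = 451589*(-235146) = -106189346994)
1/(u + n(-658)) = 1/(-106189346994 - 658) = 1/(-106189347652) = -1/106189347652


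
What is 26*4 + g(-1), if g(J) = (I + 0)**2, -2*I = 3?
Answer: 425/4 ≈ 106.25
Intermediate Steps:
I = -3/2 (I = -1/2*3 = -3/2 ≈ -1.5000)
g(J) = 9/4 (g(J) = (-3/2 + 0)**2 = (-3/2)**2 = 9/4)
26*4 + g(-1) = 26*4 + 9/4 = 104 + 9/4 = 425/4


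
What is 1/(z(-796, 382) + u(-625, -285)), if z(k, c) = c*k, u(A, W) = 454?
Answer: -1/303618 ≈ -3.2936e-6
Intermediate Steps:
1/(z(-796, 382) + u(-625, -285)) = 1/(382*(-796) + 454) = 1/(-304072 + 454) = 1/(-303618) = -1/303618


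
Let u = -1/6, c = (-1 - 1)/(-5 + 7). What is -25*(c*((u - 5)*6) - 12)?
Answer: -475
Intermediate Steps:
c = -1 (c = -2/2 = -2*½ = -1)
u = -⅙ (u = -1*⅙ = -⅙ ≈ -0.16667)
-25*(c*((u - 5)*6) - 12) = -25*(-(-⅙ - 5)*6 - 12) = -25*(-(-31)*6/6 - 12) = -25*(-1*(-31) - 12) = -25*(31 - 12) = -25*19 = -475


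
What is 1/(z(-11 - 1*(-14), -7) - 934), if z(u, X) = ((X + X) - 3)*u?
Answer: -1/985 ≈ -0.0010152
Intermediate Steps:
z(u, X) = u*(-3 + 2*X) (z(u, X) = (2*X - 3)*u = (-3 + 2*X)*u = u*(-3 + 2*X))
1/(z(-11 - 1*(-14), -7) - 934) = 1/((-11 - 1*(-14))*(-3 + 2*(-7)) - 934) = 1/((-11 + 14)*(-3 - 14) - 934) = 1/(3*(-17) - 934) = 1/(-51 - 934) = 1/(-985) = -1/985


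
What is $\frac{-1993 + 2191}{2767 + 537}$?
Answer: $\frac{99}{1652} \approx 0.059927$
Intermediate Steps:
$\frac{-1993 + 2191}{2767 + 537} = \frac{198}{3304} = 198 \cdot \frac{1}{3304} = \frac{99}{1652}$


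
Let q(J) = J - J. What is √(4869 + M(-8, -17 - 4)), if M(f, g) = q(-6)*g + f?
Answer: √4861 ≈ 69.721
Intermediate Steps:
q(J) = 0
M(f, g) = f (M(f, g) = 0*g + f = 0 + f = f)
√(4869 + M(-8, -17 - 4)) = √(4869 - 8) = √4861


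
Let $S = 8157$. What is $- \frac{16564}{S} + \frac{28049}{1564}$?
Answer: $\frac{202889597}{12757548} \approx 15.903$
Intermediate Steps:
$- \frac{16564}{S} + \frac{28049}{1564} = - \frac{16564}{8157} + \frac{28049}{1564} = \frac{202889597}{12757548}$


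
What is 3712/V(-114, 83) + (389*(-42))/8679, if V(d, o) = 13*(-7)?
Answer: -11234402/263263 ≈ -42.674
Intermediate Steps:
V(d, o) = -91
3712/V(-114, 83) + (389*(-42))/8679 = 3712/(-91) + (389*(-42))/8679 = 3712*(-1/91) - 16338*1/8679 = -3712/91 - 5446/2893 = -11234402/263263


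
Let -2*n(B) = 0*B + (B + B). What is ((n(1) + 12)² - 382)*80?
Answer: -20880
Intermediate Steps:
n(B) = -B (n(B) = -(0*B + (B + B))/2 = -(0 + 2*B)/2 = -B)
((n(1) + 12)² - 382)*80 = ((-1*1 + 12)² - 382)*80 = ((-1 + 12)² - 382)*80 = (11² - 382)*80 = (121 - 382)*80 = -261*80 = -20880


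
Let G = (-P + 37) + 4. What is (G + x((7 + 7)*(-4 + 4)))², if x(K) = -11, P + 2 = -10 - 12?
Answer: 2916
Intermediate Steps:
P = -24 (P = -2 + (-10 - 12) = -2 - 22 = -24)
G = 65 (G = (-1*(-24) + 37) + 4 = (24 + 37) + 4 = 61 + 4 = 65)
(G + x((7 + 7)*(-4 + 4)))² = (65 - 11)² = 54² = 2916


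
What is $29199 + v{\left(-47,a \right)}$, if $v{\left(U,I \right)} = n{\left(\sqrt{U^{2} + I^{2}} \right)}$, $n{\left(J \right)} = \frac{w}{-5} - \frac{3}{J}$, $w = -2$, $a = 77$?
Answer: $\frac{145997}{5} - \frac{3 \sqrt{8138}}{8138} \approx 29199.0$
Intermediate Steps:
$n{\left(J \right)} = \frac{2}{5} - \frac{3}{J}$ ($n{\left(J \right)} = - \frac{2}{-5} - \frac{3}{J} = \left(-2\right) \left(- \frac{1}{5}\right) - \frac{3}{J} = \frac{2}{5} - \frac{3}{J}$)
$v{\left(U,I \right)} = \frac{2}{5} - \frac{3}{\sqrt{I^{2} + U^{2}}}$ ($v{\left(U,I \right)} = \frac{2}{5} - \frac{3}{\sqrt{U^{2} + I^{2}}} = \frac{2}{5} - \frac{3}{\sqrt{I^{2} + U^{2}}}$)
$29199 + v{\left(-47,a \right)} = 29199 + \left(\frac{2}{5} - \frac{3}{\sqrt{77^{2} + \left(-47\right)^{2}}}\right) = 29199 + \left(\frac{2}{5} - \frac{3}{\sqrt{5929 + 2209}}\right) = 29199 + \left(\frac{2}{5} - \frac{3}{\sqrt{8138}}\right) = 29199 + \left(\frac{2}{5} - 3 \frac{\sqrt{8138}}{8138}\right) = 29199 + \left(\frac{2}{5} - \frac{3 \sqrt{8138}}{8138}\right) = \frac{145997}{5} - \frac{3 \sqrt{8138}}{8138}$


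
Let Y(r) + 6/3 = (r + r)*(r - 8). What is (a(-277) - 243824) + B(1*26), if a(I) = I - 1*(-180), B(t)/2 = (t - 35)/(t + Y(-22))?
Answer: -54638307/224 ≈ -2.4392e+5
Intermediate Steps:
Y(r) = -2 + 2*r*(-8 + r) (Y(r) = -2 + (r + r)*(r - 8) = -2 + (2*r)*(-8 + r) = -2 + 2*r*(-8 + r))
B(t) = 2*(-35 + t)/(1318 + t) (B(t) = 2*((t - 35)/(t + (-2 - 16*(-22) + 2*(-22)**2))) = 2*((-35 + t)/(t + (-2 + 352 + 2*484))) = 2*((-35 + t)/(t + (-2 + 352 + 968))) = 2*((-35 + t)/(t + 1318)) = 2*((-35 + t)/(1318 + t)) = 2*(-35 + t)/(1318 + t))
a(I) = 180 + I (a(I) = I + 180 = 180 + I)
(a(-277) - 243824) + B(1*26) = ((180 - 277) - 243824) + 2*(-35 + 1*26)/(1318 + 1*26) = (-97 - 243824) + 2*(-35 + 26)/(1318 + 26) = -243921 + 2*(-9)/1344 = -243921 + 2*(1/1344)*(-9) = -243921 - 3/224 = -54638307/224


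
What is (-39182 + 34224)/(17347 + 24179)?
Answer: -2479/20763 ≈ -0.11940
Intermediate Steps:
(-39182 + 34224)/(17347 + 24179) = -4958/41526 = -4958*1/41526 = -2479/20763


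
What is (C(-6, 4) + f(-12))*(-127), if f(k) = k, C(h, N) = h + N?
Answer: 1778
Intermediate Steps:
C(h, N) = N + h
(C(-6, 4) + f(-12))*(-127) = ((4 - 6) - 12)*(-127) = (-2 - 12)*(-127) = -14*(-127) = 1778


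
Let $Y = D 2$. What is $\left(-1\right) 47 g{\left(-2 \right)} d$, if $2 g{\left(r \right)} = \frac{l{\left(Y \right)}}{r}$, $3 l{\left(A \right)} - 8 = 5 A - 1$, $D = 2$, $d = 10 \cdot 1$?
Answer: $\frac{2115}{2} \approx 1057.5$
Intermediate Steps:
$d = 10$
$Y = 4$ ($Y = 2 \cdot 2 = 4$)
$l{\left(A \right)} = \frac{7}{3} + \frac{5 A}{3}$ ($l{\left(A \right)} = \frac{8}{3} + \frac{5 A - 1}{3} = \frac{8}{3} + \frac{-1 + 5 A}{3} = \frac{8}{3} + \left(- \frac{1}{3} + \frac{5 A}{3}\right) = \frac{7}{3} + \frac{5 A}{3}$)
$g{\left(r \right)} = \frac{9}{2 r}$ ($g{\left(r \right)} = \frac{\left(\frac{7}{3} + \frac{5}{3} \cdot 4\right) \frac{1}{r}}{2} = \frac{\left(\frac{7}{3} + \frac{20}{3}\right) \frac{1}{r}}{2} = \frac{9 \frac{1}{r}}{2} = \frac{9}{2 r}$)
$\left(-1\right) 47 g{\left(-2 \right)} d = \left(-1\right) 47 \frac{9}{2 \left(-2\right)} 10 = - 47 \cdot \frac{9}{2} \left(- \frac{1}{2}\right) 10 = \left(-47\right) \left(- \frac{9}{4}\right) 10 = \frac{423}{4} \cdot 10 = \frac{2115}{2}$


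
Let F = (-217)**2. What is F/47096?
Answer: 6727/6728 ≈ 0.99985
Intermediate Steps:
F = 47089
F/47096 = 47089/47096 = 47089*(1/47096) = 6727/6728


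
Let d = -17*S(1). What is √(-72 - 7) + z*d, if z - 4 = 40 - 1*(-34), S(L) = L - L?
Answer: I*√79 ≈ 8.8882*I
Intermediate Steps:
S(L) = 0
z = 78 (z = 4 + (40 - 1*(-34)) = 4 + (40 + 34) = 4 + 74 = 78)
d = 0 (d = -17*0 = 0)
√(-72 - 7) + z*d = √(-72 - 7) + 78*0 = √(-79) + 0 = I*√79 + 0 = I*√79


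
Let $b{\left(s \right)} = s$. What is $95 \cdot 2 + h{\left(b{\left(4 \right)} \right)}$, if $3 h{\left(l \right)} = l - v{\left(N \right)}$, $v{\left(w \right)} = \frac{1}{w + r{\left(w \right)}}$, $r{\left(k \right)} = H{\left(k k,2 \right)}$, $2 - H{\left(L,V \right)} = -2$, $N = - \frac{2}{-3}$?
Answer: $\frac{8033}{42} \approx 191.26$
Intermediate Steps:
$N = \frac{2}{3}$ ($N = \left(-2\right) \left(- \frac{1}{3}\right) = \frac{2}{3} \approx 0.66667$)
$H{\left(L,V \right)} = 4$ ($H{\left(L,V \right)} = 2 - -2 = 2 + 2 = 4$)
$r{\left(k \right)} = 4$
$v{\left(w \right)} = \frac{1}{4 + w}$ ($v{\left(w \right)} = \frac{1}{w + 4} = \frac{1}{4 + w}$)
$h{\left(l \right)} = - \frac{1}{14} + \frac{l}{3}$ ($h{\left(l \right)} = \frac{l - \frac{1}{4 + \frac{2}{3}}}{3} = \frac{l - \frac{1}{\frac{14}{3}}}{3} = \frac{l - \frac{3}{14}}{3} = \frac{- \frac{3}{14} + l}{3} = - \frac{1}{14} + \frac{l}{3}$)
$95 \cdot 2 + h{\left(b{\left(4 \right)} \right)} = 95 \cdot 2 + \left(- \frac{1}{14} + \frac{1}{3} \cdot 4\right) = 190 + \left(- \frac{1}{14} + \frac{4}{3}\right) = 190 + \frac{53}{42} = \frac{8033}{42}$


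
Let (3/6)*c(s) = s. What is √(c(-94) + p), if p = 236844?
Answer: 4*√14791 ≈ 486.47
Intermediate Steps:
c(s) = 2*s
√(c(-94) + p) = √(2*(-94) + 236844) = √(-188 + 236844) = √236656 = 4*√14791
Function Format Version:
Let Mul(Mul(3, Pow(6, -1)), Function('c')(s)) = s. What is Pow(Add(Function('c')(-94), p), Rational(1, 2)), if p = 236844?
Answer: Mul(4, Pow(14791, Rational(1, 2))) ≈ 486.47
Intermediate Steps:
Function('c')(s) = Mul(2, s)
Pow(Add(Function('c')(-94), p), Rational(1, 2)) = Pow(Add(Mul(2, -94), 236844), Rational(1, 2)) = Pow(Add(-188, 236844), Rational(1, 2)) = Pow(236656, Rational(1, 2)) = Mul(4, Pow(14791, Rational(1, 2)))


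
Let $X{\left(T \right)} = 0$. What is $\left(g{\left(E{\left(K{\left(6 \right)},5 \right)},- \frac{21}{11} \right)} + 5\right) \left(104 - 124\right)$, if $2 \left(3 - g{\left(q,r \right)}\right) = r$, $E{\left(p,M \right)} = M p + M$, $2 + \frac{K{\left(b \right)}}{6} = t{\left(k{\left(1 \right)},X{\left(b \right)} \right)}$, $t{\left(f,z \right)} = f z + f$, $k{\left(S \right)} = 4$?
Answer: $- \frac{1970}{11} \approx -179.09$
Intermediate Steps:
$t{\left(f,z \right)} = f + f z$
$K{\left(b \right)} = 12$ ($K{\left(b \right)} = -12 + 6 \cdot 4 \left(1 + 0\right) = -12 + 6 \cdot 4 \cdot 1 = -12 + 6 \cdot 4 = -12 + 24 = 12$)
$E{\left(p,M \right)} = M + M p$
$g{\left(q,r \right)} = 3 - \frac{r}{2}$
$\left(g{\left(E{\left(K{\left(6 \right)},5 \right)},- \frac{21}{11} \right)} + 5\right) \left(104 - 124\right) = \left(\left(3 - \frac{\left(-21\right) \frac{1}{11}}{2}\right) + 5\right) \left(104 - 124\right) = \left(\left(3 - \frac{\left(-21\right) \frac{1}{11}}{2}\right) + 5\right) \left(-20\right) = \left(\left(3 - - \frac{21}{22}\right) + 5\right) \left(-20\right) = \left(\left(3 + \frac{21}{22}\right) + 5\right) \left(-20\right) = \left(\frac{87}{22} + 5\right) \left(-20\right) = \frac{197}{22} \left(-20\right) = - \frac{1970}{11}$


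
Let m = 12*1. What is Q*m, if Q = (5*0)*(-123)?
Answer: 0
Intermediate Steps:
Q = 0 (Q = 0*(-123) = 0)
m = 12
Q*m = 0*12 = 0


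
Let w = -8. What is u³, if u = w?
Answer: -512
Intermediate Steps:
u = -8
u³ = (-8)³ = -512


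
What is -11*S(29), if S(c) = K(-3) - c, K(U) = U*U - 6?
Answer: 286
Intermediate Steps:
K(U) = -6 + U² (K(U) = U² - 6 = -6 + U²)
S(c) = 3 - c (S(c) = (-6 + (-3)²) - c = (-6 + 9) - c = 3 - c)
-11*S(29) = -11*(3 - 1*29) = -11*(3 - 29) = -11*(-26) = 286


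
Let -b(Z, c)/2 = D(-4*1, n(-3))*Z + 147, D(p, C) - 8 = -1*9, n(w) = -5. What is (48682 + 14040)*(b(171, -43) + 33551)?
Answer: 2107396478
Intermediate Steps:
D(p, C) = -1 (D(p, C) = 8 - 1*9 = 8 - 9 = -1)
b(Z, c) = -294 + 2*Z (b(Z, c) = -2*(-Z + 147) = -2*(147 - Z) = -294 + 2*Z)
(48682 + 14040)*(b(171, -43) + 33551) = (48682 + 14040)*((-294 + 2*171) + 33551) = 62722*((-294 + 342) + 33551) = 62722*(48 + 33551) = 62722*33599 = 2107396478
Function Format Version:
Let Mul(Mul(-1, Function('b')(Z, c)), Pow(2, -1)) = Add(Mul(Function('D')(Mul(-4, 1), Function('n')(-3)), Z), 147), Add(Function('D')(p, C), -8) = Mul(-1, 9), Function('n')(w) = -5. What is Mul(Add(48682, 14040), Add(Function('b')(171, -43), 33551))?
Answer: 2107396478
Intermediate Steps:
Function('D')(p, C) = -1 (Function('D')(p, C) = Add(8, Mul(-1, 9)) = Add(8, -9) = -1)
Function('b')(Z, c) = Add(-294, Mul(2, Z)) (Function('b')(Z, c) = Mul(-2, Add(Mul(-1, Z), 147)) = Mul(-2, Add(147, Mul(-1, Z))) = Add(-294, Mul(2, Z)))
Mul(Add(48682, 14040), Add(Function('b')(171, -43), 33551)) = Mul(Add(48682, 14040), Add(Add(-294, Mul(2, 171)), 33551)) = Mul(62722, Add(Add(-294, 342), 33551)) = Mul(62722, Add(48, 33551)) = Mul(62722, 33599) = 2107396478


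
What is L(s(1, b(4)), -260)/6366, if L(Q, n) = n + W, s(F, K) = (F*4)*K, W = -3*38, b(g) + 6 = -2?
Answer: -187/3183 ≈ -0.058750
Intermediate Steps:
b(g) = -8 (b(g) = -6 - 2 = -8)
W = -114
s(F, K) = 4*F*K (s(F, K) = (4*F)*K = 4*F*K)
L(Q, n) = -114 + n (L(Q, n) = n - 114 = -114 + n)
L(s(1, b(4)), -260)/6366 = (-114 - 260)/6366 = -374*1/6366 = -187/3183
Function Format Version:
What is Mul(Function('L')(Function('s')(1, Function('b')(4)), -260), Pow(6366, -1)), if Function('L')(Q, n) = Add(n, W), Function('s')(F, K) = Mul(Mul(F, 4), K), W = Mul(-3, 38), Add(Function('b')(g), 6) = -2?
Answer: Rational(-187, 3183) ≈ -0.058750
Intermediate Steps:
Function('b')(g) = -8 (Function('b')(g) = Add(-6, -2) = -8)
W = -114
Function('s')(F, K) = Mul(4, F, K) (Function('s')(F, K) = Mul(Mul(4, F), K) = Mul(4, F, K))
Function('L')(Q, n) = Add(-114, n) (Function('L')(Q, n) = Add(n, -114) = Add(-114, n))
Mul(Function('L')(Function('s')(1, Function('b')(4)), -260), Pow(6366, -1)) = Mul(Add(-114, -260), Pow(6366, -1)) = Mul(-374, Rational(1, 6366)) = Rational(-187, 3183)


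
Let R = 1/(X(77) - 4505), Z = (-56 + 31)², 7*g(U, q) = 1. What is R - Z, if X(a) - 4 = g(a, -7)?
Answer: -19691257/31506 ≈ -625.00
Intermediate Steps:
g(U, q) = ⅐ (g(U, q) = (⅐)*1 = ⅐)
X(a) = 29/7 (X(a) = 4 + ⅐ = 29/7)
Z = 625 (Z = (-25)² = 625)
R = -7/31506 (R = 1/(29/7 - 4505) = 1/(-31506/7) = -7/31506 ≈ -0.00022218)
R - Z = -7/31506 - 1*625 = -7/31506 - 625 = -19691257/31506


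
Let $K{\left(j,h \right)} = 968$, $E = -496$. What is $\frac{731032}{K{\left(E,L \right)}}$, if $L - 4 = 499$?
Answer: $\frac{91379}{121} \approx 755.2$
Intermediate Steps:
$L = 503$ ($L = 4 + 499 = 503$)
$\frac{731032}{K{\left(E,L \right)}} = \frac{731032}{968} = 731032 \cdot \frac{1}{968} = \frac{91379}{121}$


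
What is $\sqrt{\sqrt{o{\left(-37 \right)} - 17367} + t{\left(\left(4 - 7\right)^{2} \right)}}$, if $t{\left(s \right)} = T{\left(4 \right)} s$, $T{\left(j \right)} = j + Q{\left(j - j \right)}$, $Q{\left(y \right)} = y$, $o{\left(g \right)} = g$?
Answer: $\sqrt{36 + 2 i \sqrt{4351}} \approx 9.2938 + 7.0975 i$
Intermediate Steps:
$T{\left(j \right)} = j$ ($T{\left(j \right)} = j + \left(j - j\right) = j + 0 = j$)
$t{\left(s \right)} = 4 s$
$\sqrt{\sqrt{o{\left(-37 \right)} - 17367} + t{\left(\left(4 - 7\right)^{2} \right)}} = \sqrt{\sqrt{-37 - 17367} + 4 \left(4 - 7\right)^{2}} = \sqrt{\sqrt{-17404} + 4 \left(-3\right)^{2}} = \sqrt{2 i \sqrt{4351} + 4 \cdot 9} = \sqrt{2 i \sqrt{4351} + 36} = \sqrt{36 + 2 i \sqrt{4351}}$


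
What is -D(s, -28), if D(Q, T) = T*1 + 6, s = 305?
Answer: 22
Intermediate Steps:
D(Q, T) = 6 + T (D(Q, T) = T + 6 = 6 + T)
-D(s, -28) = -(6 - 28) = -1*(-22) = 22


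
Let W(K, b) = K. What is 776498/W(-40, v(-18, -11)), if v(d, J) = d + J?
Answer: -388249/20 ≈ -19412.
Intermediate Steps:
v(d, J) = J + d
776498/W(-40, v(-18, -11)) = 776498/(-40) = 776498*(-1/40) = -388249/20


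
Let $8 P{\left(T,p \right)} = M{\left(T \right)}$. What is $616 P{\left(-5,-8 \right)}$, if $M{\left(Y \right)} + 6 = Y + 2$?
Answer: $-693$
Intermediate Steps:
$M{\left(Y \right)} = -4 + Y$ ($M{\left(Y \right)} = -6 + \left(Y + 2\right) = -6 + \left(2 + Y\right) = -4 + Y$)
$P{\left(T,p \right)} = - \frac{1}{2} + \frac{T}{8}$ ($P{\left(T,p \right)} = \frac{-4 + T}{8} = - \frac{1}{2} + \frac{T}{8}$)
$616 P{\left(-5,-8 \right)} = 616 \left(- \frac{1}{2} + \frac{1}{8} \left(-5\right)\right) = 616 \left(- \frac{1}{2} - \frac{5}{8}\right) = 616 \left(- \frac{9}{8}\right) = -693$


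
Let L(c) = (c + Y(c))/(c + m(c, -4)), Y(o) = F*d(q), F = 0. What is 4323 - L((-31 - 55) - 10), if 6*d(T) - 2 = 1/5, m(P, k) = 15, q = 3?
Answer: 116689/27 ≈ 4321.8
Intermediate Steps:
d(T) = 11/30 (d(T) = ⅓ + (⅙)/5 = ⅓ + (⅙)*(⅕) = ⅓ + 1/30 = 11/30)
Y(o) = 0 (Y(o) = 0*(11/30) = 0)
L(c) = c/(15 + c) (L(c) = (c + 0)/(c + 15) = c/(15 + c))
4323 - L((-31 - 55) - 10) = 4323 - ((-31 - 55) - 10)/(15 + ((-31 - 55) - 10)) = 4323 - (-86 - 10)/(15 + (-86 - 10)) = 4323 - (-96)/(15 - 96) = 4323 - (-96)/(-81) = 4323 - (-96)*(-1)/81 = 4323 - 1*32/27 = 4323 - 32/27 = 116689/27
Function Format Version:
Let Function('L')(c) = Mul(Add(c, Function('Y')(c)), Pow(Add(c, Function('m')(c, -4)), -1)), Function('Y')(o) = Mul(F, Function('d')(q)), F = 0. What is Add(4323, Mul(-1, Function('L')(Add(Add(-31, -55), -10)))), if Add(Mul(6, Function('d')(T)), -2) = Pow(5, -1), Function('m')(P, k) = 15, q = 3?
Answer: Rational(116689, 27) ≈ 4321.8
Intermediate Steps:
Function('d')(T) = Rational(11, 30) (Function('d')(T) = Add(Rational(1, 3), Mul(Rational(1, 6), Pow(5, -1))) = Add(Rational(1, 3), Mul(Rational(1, 6), Rational(1, 5))) = Add(Rational(1, 3), Rational(1, 30)) = Rational(11, 30))
Function('Y')(o) = 0 (Function('Y')(o) = Mul(0, Rational(11, 30)) = 0)
Function('L')(c) = Mul(c, Pow(Add(15, c), -1)) (Function('L')(c) = Mul(Add(c, 0), Pow(Add(c, 15), -1)) = Mul(c, Pow(Add(15, c), -1)))
Add(4323, Mul(-1, Function('L')(Add(Add(-31, -55), -10)))) = Add(4323, Mul(-1, Mul(Add(Add(-31, -55), -10), Pow(Add(15, Add(Add(-31, -55), -10)), -1)))) = Add(4323, Mul(-1, Mul(Add(-86, -10), Pow(Add(15, Add(-86, -10)), -1)))) = Add(4323, Mul(-1, Mul(-96, Pow(Add(15, -96), -1)))) = Add(4323, Mul(-1, Mul(-96, Pow(-81, -1)))) = Add(4323, Mul(-1, Mul(-96, Rational(-1, 81)))) = Add(4323, Mul(-1, Rational(32, 27))) = Add(4323, Rational(-32, 27)) = Rational(116689, 27)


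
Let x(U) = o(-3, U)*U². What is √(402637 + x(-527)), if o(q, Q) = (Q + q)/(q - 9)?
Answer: √456084042/6 ≈ 3559.4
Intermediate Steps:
o(q, Q) = (Q + q)/(-9 + q)
x(U) = U²*(¼ - U/12) (x(U) = ((U - 3)/(-9 - 3))*U² = ((-3 + U)/(-12))*U² = (-(-3 + U)/12)*U² = (¼ - U/12)*U² = U²*(¼ - U/12))
√(402637 + x(-527)) = √(402637 + (1/12)*(-527)²*(3 - 1*(-527))) = √(402637 + (1/12)*277729*(3 + 527)) = √(402637 + (1/12)*277729*530) = √(402637 + 73598185/6) = √(76014007/6) = √456084042/6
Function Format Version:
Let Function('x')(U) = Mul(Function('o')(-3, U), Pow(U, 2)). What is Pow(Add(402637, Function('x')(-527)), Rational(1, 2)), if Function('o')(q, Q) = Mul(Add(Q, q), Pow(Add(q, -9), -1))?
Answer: Mul(Rational(1, 6), Pow(456084042, Rational(1, 2))) ≈ 3559.4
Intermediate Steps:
Function('o')(q, Q) = Mul(Pow(Add(-9, q), -1), Add(Q, q)) (Function('o')(q, Q) = Mul(Add(Q, q), Pow(Add(-9, q), -1)) = Mul(Pow(Add(-9, q), -1), Add(Q, q)))
Function('x')(U) = Mul(Pow(U, 2), Add(Rational(1, 4), Mul(Rational(-1, 12), U))) (Function('x')(U) = Mul(Mul(Pow(Add(-9, -3), -1), Add(U, -3)), Pow(U, 2)) = Mul(Mul(Pow(-12, -1), Add(-3, U)), Pow(U, 2)) = Mul(Mul(Rational(-1, 12), Add(-3, U)), Pow(U, 2)) = Mul(Add(Rational(1, 4), Mul(Rational(-1, 12), U)), Pow(U, 2)) = Mul(Pow(U, 2), Add(Rational(1, 4), Mul(Rational(-1, 12), U))))
Pow(Add(402637, Function('x')(-527)), Rational(1, 2)) = Pow(Add(402637, Mul(Rational(1, 12), Pow(-527, 2), Add(3, Mul(-1, -527)))), Rational(1, 2)) = Pow(Add(402637, Mul(Rational(1, 12), 277729, Add(3, 527))), Rational(1, 2)) = Pow(Add(402637, Mul(Rational(1, 12), 277729, 530)), Rational(1, 2)) = Pow(Add(402637, Rational(73598185, 6)), Rational(1, 2)) = Pow(Rational(76014007, 6), Rational(1, 2)) = Mul(Rational(1, 6), Pow(456084042, Rational(1, 2)))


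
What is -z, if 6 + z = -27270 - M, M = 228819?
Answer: 256095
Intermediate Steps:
z = -256095 (z = -6 + (-27270 - 1*228819) = -6 + (-27270 - 228819) = -6 - 256089 = -256095)
-z = -1*(-256095) = 256095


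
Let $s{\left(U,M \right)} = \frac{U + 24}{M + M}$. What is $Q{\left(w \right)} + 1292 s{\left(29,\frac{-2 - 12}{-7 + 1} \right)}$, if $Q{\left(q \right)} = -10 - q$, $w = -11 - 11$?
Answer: $\frac{102798}{7} \approx 14685.0$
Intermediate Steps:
$w = -22$ ($w = -11 - 11 = -22$)
$s{\left(U,M \right)} = \frac{24 + U}{2 M}$
$Q{\left(w \right)} + 1292 s{\left(29,\frac{-2 - 12}{-7 + 1} \right)} = \left(-10 - -22\right) + 1292 \frac{24 + 29}{2 \frac{-2 - 12}{-7 + 1}} = \left(-10 + 22\right) + 1292 \cdot \frac{1}{2} \frac{1}{\left(-14\right) \frac{1}{-6}} \cdot 53 = 12 + 1292 \cdot \frac{1}{2} \frac{1}{\left(-14\right) \left(- \frac{1}{6}\right)} 53 = 12 + 1292 \cdot \frac{1}{2} \frac{1}{\frac{7}{3}} \cdot 53 = 12 + 1292 \cdot \frac{1}{2} \cdot \frac{3}{7} \cdot 53 = 12 + 1292 \cdot \frac{159}{14} = 12 + \frac{102714}{7} = \frac{102798}{7}$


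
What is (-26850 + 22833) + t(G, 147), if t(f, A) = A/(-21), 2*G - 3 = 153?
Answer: -4024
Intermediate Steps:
G = 78 (G = 3/2 + (1/2)*153 = 3/2 + 153/2 = 78)
t(f, A) = -A/21 (t(f, A) = A*(-1/21) = -A/21)
(-26850 + 22833) + t(G, 147) = (-26850 + 22833) - 1/21*147 = -4017 - 7 = -4024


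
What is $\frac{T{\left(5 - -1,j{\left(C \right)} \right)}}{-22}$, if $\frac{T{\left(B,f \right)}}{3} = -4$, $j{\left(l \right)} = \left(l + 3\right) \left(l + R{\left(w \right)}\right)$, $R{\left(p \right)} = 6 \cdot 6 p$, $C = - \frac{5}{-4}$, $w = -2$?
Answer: $\frac{6}{11} \approx 0.54545$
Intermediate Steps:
$C = \frac{5}{4}$ ($C = \left(-5\right) \left(- \frac{1}{4}\right) = \frac{5}{4} \approx 1.25$)
$R{\left(p \right)} = 36 p$
$j{\left(l \right)} = \left(-72 + l\right) \left(3 + l\right)$ ($j{\left(l \right)} = \left(l + 3\right) \left(l + 36 \left(-2\right)\right) = \left(3 + l\right) \left(l - 72\right) = \left(3 + l\right) \left(-72 + l\right) = \left(-72 + l\right) \left(3 + l\right)$)
$T{\left(B,f \right)} = -12$ ($T{\left(B,f \right)} = 3 \left(-4\right) = -12$)
$\frac{T{\left(5 - -1,j{\left(C \right)} \right)}}{-22} = \frac{1}{-22} \left(-12\right) = \left(- \frac{1}{22}\right) \left(-12\right) = \frac{6}{11}$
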